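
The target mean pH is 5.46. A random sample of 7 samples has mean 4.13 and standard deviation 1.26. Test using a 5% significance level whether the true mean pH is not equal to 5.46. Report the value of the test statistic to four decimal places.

-2.7927

H0: μ = 5.46; H1: μ ≠ 5.46 (one-sample t-test, two-sided).
t = (x̄ − μ₀)/(s/√n) = (4.13 − 5.46)/(1.26/√7) = -2.7927
df = n − 1 = 6
Two-sided p-value ≈ 0.031
Since p ≈ 0.031 < α = 0.05, reject H0; the evidence is statistically significant.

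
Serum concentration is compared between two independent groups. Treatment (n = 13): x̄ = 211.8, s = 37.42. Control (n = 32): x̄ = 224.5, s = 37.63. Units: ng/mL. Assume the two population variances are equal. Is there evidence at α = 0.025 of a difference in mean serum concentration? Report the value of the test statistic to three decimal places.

-1.028

Let group 1 = treatment, group 2 = control. H0: μ_1 = μ_2; H1: μ_1 ≠ μ_2 (two-sample pooled-variance t-test, two-sided).
s_p² = [(13−1)·37.42² + (32−1)·37.63²]/(13+32−2) = 1411.62
t = (211.8 − 224.5)/√[1411.62·(1/13 + 1/32)] = -1.028
df = n₁ + n₂ − 2 = 43
Two-sided p-value ≈ 0.310
Since p ≈ 0.310 > α = 0.025, fail to reject H0; the evidence is not statistically significant.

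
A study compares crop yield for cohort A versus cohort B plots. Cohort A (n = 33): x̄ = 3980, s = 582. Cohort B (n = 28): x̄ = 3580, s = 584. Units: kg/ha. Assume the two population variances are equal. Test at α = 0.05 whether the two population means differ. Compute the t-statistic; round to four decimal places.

Let group 1 = cohort A, group 2 = cohort B. H0: μ_1 = μ_2; H1: μ_1 ≠ μ_2 (two-sample pooled-variance t-test, two-sided).
s_p² = [(33−1)·582² + (28−1)·584²]/(33+28−2) = 339791
t = (3980 − 3580)/√[339791·(1/33 + 1/28)] = 2.6707
df = n₁ + n₂ − 2 = 59
Two-sided p-value ≈ 0.010
Since p ≈ 0.010 < α = 0.05, reject H0; the evidence is statistically significant.

2.6707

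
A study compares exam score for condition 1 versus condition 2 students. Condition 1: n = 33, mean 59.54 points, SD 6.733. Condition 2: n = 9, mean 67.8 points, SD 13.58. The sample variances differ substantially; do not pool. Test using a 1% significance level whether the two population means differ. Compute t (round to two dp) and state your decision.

Let group 1 = condition 1, group 2 = condition 2. H0: μ_1 = μ_2; H1: μ_1 ≠ μ_2 (Welch's two-sample t-test, two-sided).
t = (x̄_1 − x̄_2)/√(s_1²/n_1 + s_2²/n_2) = (59.54 − 67.8)/√(6.733²/33 + 13.58²/9) = -1.77
Welch–Satterthwaite df ≈ 9.10
Two-sided p-value ≈ 0.1108
Since p ≈ 0.1108 > α = 0.01, fail to reject H0; the data do not provide sufficient evidence against H0.

t = -1.77; fail to reject H0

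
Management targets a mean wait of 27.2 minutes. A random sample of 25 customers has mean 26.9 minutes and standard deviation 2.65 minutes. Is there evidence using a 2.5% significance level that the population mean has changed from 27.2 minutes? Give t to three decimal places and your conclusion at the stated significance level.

H0: μ = 27.2; H1: μ ≠ 27.2 (one-sample t-test, two-sided).
t = (x̄ − μ₀)/(s/√n) = (26.9 − 27.2)/(2.65/√25) = -0.566
df = n − 1 = 24
Two-sided p-value ≈ 0.577
Since p ≈ 0.577 > α = 0.025, fail to reject H0; the data do not provide sufficient evidence against H0.

t = -0.566; fail to reject H0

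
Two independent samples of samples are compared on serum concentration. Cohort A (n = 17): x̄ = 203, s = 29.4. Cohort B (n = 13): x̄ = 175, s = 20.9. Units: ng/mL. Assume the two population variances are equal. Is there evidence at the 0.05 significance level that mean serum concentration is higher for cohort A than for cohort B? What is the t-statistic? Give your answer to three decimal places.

2.912

Let group 1 = cohort A, group 2 = cohort B. H0: μ_1 = μ_2; H1: μ_1 > μ_2 (two-sample pooled-variance t-test, right-tailed).
s_p² = [(17−1)·29.4² + (13−1)·20.9²]/(17+13−2) = 681.124
t = (203 − 175)/√[681.124·(1/17 + 1/13)] = 2.912
df = n₁ + n₂ − 2 = 28
p-value = P(T ≥ 2.912) ≈ 0.003
Since p ≈ 0.003 < α = 0.05, reject H0; the data support H1.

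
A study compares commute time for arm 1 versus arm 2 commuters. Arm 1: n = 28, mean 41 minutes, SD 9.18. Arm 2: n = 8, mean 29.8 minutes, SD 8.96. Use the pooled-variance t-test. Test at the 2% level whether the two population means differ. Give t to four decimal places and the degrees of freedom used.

t = 3.0583, df = 34

Let group 1 = arm 1, group 2 = arm 2. H0: μ_1 = μ_2; H1: μ_1 ≠ μ_2 (two-sample pooled-variance t-test, two-sided).
s_p² = [(28−1)·9.18² + (8−1)·8.96²]/(28+8−2) = 83.4508
t = (41 − 29.8)/√[83.4508·(1/28 + 1/8)] = 3.0583
df = n₁ + n₂ − 2 = 34
Two-sided p-value ≈ 0.0043
Since p ≈ 0.0043 < α = 0.02, reject H0; the data support H1.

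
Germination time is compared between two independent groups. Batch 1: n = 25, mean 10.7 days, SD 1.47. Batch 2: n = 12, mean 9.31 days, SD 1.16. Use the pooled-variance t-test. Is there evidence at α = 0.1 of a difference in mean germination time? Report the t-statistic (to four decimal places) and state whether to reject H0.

t = 2.8679; reject H0

Let group 1 = batch 1, group 2 = batch 2. H0: μ_1 = μ_2; H1: μ_1 ≠ μ_2 (two-sample pooled-variance t-test, two-sided).
s_p² = [(25−1)·1.47² + (12−1)·1.16²]/(25+12−2) = 1.90466
t = (10.7 − 9.31)/√[1.90466·(1/25 + 1/12)] = 2.8679
df = n₁ + n₂ − 2 = 35
Two-sided p-value ≈ 0.007
Since p ≈ 0.007 < α = 0.1, reject H0; the data support H1.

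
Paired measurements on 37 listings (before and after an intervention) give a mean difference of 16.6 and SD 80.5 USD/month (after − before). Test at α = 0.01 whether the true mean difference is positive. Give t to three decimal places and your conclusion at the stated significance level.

H0: μ_d = 0; H1: μ_d > 0 (paired t-test on the differences, right-tailed).
t = d̄/(s_d/√n) = 16.6/(80.5/√37) = 1.254
df = n − 1 = 36
p-value = P(T ≥ 1.254) ≈ 0.1089
Since p ≈ 0.1089 > α = 0.01, fail to reject H0; the evidence is not statistically significant.

t = 1.254; fail to reject H0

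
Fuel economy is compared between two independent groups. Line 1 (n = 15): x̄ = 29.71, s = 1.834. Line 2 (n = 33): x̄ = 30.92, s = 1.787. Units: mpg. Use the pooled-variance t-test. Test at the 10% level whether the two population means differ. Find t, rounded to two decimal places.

-2.16

Let group 1 = line 1, group 2 = line 2. H0: μ_1 = μ_2; H1: μ_1 ≠ μ_2 (two-sample pooled-variance t-test, two-sided).
s_p² = [(15−1)·1.834² + (33−1)·1.787²]/(15+33−2) = 3.24517
t = (29.71 − 30.92)/√[3.24517·(1/15 + 1/33)] = -2.16
df = n₁ + n₂ − 2 = 46
Two-sided p-value ≈ 0.036
Since p ≈ 0.036 < α = 0.1, reject H0; the evidence is statistically significant.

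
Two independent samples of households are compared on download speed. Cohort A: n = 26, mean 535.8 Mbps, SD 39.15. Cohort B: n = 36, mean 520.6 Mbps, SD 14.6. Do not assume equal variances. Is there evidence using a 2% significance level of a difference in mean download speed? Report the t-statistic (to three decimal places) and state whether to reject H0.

t = 1.887; fail to reject H0

Let group 1 = cohort A, group 2 = cohort B. H0: μ_1 = μ_2; H1: μ_1 ≠ μ_2 (Welch's two-sample t-test, two-sided).
t = (x̄_1 − x̄_2)/√(s_1²/n_1 + s_2²/n_2) = (535.8 − 520.6)/√(39.15²/26 + 14.6²/36) = 1.887
Welch–Satterthwaite df ≈ 30.06
Two-sided p-value ≈ 0.0688
Since p ≈ 0.0688 > α = 0.02, fail to reject H0; the data do not provide sufficient evidence against H0.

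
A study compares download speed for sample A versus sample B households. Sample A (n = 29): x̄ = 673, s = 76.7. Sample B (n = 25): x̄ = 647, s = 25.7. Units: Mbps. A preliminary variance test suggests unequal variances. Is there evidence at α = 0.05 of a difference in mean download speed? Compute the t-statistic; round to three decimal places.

1.717

Let group 1 = sample A, group 2 = sample B. H0: μ_1 = μ_2; H1: μ_1 ≠ μ_2 (Welch's two-sample t-test, two-sided).
t = (x̄_1 − x̄_2)/√(s_1²/n_1 + s_2²/n_2) = (673 − 647)/√(76.7²/29 + 25.7²/25) = 1.717
Welch–Satterthwaite df ≈ 35.07
Two-sided p-value ≈ 0.095
Since p ≈ 0.095 > α = 0.05, fail to reject H0; the evidence is not statistically significant.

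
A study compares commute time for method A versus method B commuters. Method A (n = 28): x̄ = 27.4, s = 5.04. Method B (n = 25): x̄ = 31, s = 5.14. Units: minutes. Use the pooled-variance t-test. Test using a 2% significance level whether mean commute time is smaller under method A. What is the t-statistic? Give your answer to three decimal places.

Let group 1 = method A, group 2 = method B. H0: μ_1 = μ_2; H1: μ_1 < μ_2 (two-sample pooled-variance t-test, left-tailed).
s_p² = [(28−1)·5.04² + (25−1)·5.14²]/(28+25−2) = 25.8807
t = (27.4 − 31)/√[25.8807·(1/28 + 1/25)] = -2.572
df = n₁ + n₂ − 2 = 51
p-value = P(T ≤ -2.572) ≈ 0.007
Since p ≈ 0.007 < α = 0.02, reject H0; the evidence is statistically significant.

-2.572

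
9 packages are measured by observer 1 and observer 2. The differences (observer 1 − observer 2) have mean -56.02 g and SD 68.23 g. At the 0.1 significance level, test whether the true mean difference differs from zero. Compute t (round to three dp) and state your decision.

t = -2.463; reject H0

H0: μ_d = 0; H1: μ_d ≠ 0 (paired t-test on the differences, two-sided).
t = d̄/(s_d/√n) = -56.02/(68.23/√9) = -2.463
df = n − 1 = 8
Two-sided p-value ≈ 0.039
Since p ≈ 0.039 < α = 0.1, reject H0; the data support H1.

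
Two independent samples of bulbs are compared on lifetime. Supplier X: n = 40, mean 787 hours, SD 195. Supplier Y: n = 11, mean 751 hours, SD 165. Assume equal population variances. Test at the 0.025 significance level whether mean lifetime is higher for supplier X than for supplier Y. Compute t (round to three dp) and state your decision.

Let group 1 = supplier X, group 2 = supplier Y. H0: μ_1 = μ_2; H1: μ_1 > μ_2 (two-sample pooled-variance t-test, right-tailed).
s_p² = [(40−1)·195² + (11−1)·165²]/(40+11−2) = 35820.9
t = (787 − 751)/√[35820.9·(1/40 + 1/11)] = 0.559
df = n₁ + n₂ − 2 = 49
p-value = P(T ≥ 0.559) ≈ 0.2895
Since p ≈ 0.2895 > α = 0.025, fail to reject H0; the data do not provide sufficient evidence against H0.

t = 0.559; fail to reject H0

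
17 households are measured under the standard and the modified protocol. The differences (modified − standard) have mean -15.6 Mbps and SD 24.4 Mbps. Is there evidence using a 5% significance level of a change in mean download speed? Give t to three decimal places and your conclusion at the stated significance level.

t = -2.636; reject H0

H0: μ_d = 0; H1: μ_d ≠ 0 (paired t-test on the differences, two-sided).
t = d̄/(s_d/√n) = -15.6/(24.4/√17) = -2.636
df = n − 1 = 16
Two-sided p-value ≈ 0.018
Since p ≈ 0.018 < α = 0.05, reject H0; the data support H1.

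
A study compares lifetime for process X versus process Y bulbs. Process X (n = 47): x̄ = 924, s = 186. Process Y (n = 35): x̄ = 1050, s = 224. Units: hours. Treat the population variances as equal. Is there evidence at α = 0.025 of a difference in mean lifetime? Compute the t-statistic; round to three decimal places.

-2.780

Let group 1 = process X, group 2 = process Y. H0: μ_1 = μ_2; H1: μ_1 ≠ μ_2 (two-sample pooled-variance t-test, two-sided).
s_p² = [(47−1)·186² + (35−1)·224²]/(47+35−2) = 41217.5
t = (924 − 1050)/√[41217.5·(1/47 + 1/35)] = -2.780
df = n₁ + n₂ − 2 = 80
Two-sided p-value ≈ 0.0068
Since p ≈ 0.0068 < α = 0.025, reject H0; the data support H1.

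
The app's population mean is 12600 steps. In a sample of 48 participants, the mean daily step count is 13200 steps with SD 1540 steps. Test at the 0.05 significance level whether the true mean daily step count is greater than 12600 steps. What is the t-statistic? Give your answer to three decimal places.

H0: μ = 12600; H1: μ > 12600 (one-sample t-test, right-tailed).
t = (x̄ − μ₀)/(s/√n) = (13200 − 12600)/(1540/√48) = 2.699
df = n − 1 = 47
p-value = P(T ≥ 2.699) ≈ 0.0048
Since p ≈ 0.0048 < α = 0.05, reject H0; the evidence is statistically significant.

2.699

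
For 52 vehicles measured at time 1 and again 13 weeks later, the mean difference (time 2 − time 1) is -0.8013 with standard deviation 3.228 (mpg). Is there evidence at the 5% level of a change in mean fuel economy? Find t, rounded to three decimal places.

-1.790

H0: μ_d = 0; H1: μ_d ≠ 0 (paired t-test on the differences, two-sided).
t = d̄/(s_d/√n) = -0.8013/(3.228/√52) = -1.790
df = n − 1 = 51
Two-sided p-value ≈ 0.079
Since p ≈ 0.079 > α = 0.05, fail to reject H0; the evidence is not statistically significant.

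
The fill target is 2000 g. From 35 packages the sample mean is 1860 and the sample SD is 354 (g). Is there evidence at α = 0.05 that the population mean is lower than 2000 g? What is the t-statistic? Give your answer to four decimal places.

-2.3397

H0: μ = 2000; H1: μ < 2000 (one-sample t-test, left-tailed).
t = (x̄ − μ₀)/(s/√n) = (1860 − 2000)/(354/√35) = -2.3397
df = n − 1 = 34
p-value = P(T ≤ -2.3397) ≈ 0.013
Since p ≈ 0.013 < α = 0.05, reject H0; the evidence is statistically significant.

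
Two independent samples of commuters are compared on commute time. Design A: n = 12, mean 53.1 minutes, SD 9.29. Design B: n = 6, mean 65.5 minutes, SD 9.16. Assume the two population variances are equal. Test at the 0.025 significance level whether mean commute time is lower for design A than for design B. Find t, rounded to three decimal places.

-2.681

Let group 1 = design A, group 2 = design B. H0: μ_1 = μ_2; H1: μ_1 < μ_2 (two-sample pooled-variance t-test, left-tailed).
s_p² = [(12−1)·9.29² + (6−1)·9.16²]/(12+6−2) = 85.5546
t = (53.1 − 65.5)/√[85.5546·(1/12 + 1/6)] = -2.681
df = n₁ + n₂ − 2 = 16
p-value = P(T ≤ -2.681) ≈ 0.008
Since p ≈ 0.008 < α = 0.025, reject H0; the evidence is statistically significant.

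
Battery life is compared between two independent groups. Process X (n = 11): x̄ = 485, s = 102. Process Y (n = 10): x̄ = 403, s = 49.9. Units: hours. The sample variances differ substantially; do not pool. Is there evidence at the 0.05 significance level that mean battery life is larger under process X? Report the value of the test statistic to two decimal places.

2.37

Let group 1 = process X, group 2 = process Y. H0: μ_1 = μ_2; H1: μ_1 > μ_2 (Welch's two-sample t-test, right-tailed).
t = (x̄_1 − x̄_2)/√(s_1²/n_1 + s_2²/n_2) = (485 − 403)/√(102²/11 + 49.9²/10) = 2.37
Welch–Satterthwaite df ≈ 14.82
p-value = P(T ≥ 2.37) ≈ 0.0158
Since p ≈ 0.0158 < α = 0.05, reject H0; the evidence is statistically significant.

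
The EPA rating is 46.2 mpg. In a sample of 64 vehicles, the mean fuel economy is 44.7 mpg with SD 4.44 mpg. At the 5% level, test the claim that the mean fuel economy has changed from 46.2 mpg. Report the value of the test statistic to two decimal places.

-2.70

H0: μ = 46.2; H1: μ ≠ 46.2 (one-sample t-test, two-sided).
t = (x̄ − μ₀)/(s/√n) = (44.7 − 46.2)/(4.44/√64) = -2.70
df = n − 1 = 63
Two-sided p-value ≈ 0.0088
Since p ≈ 0.0088 < α = 0.05, reject H0; the data support H1.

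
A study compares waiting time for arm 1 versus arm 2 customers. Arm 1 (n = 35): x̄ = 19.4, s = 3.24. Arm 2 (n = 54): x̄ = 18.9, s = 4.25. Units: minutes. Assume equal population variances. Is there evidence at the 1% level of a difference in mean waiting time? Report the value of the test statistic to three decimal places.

0.593

Let group 1 = arm 1, group 2 = arm 2. H0: μ_1 = μ_2; H1: μ_1 ≠ μ_2 (two-sample pooled-variance t-test, two-sided).
s_p² = [(35−1)·3.24² + (54−1)·4.25²]/(35+54−2) = 15.1061
t = (19.4 − 18.9)/√[15.1061·(1/35 + 1/54)] = 0.593
df = n₁ + n₂ − 2 = 87
Two-sided p-value ≈ 0.555
Since p ≈ 0.555 > α = 0.01, fail to reject H0; the data do not provide sufficient evidence against H0.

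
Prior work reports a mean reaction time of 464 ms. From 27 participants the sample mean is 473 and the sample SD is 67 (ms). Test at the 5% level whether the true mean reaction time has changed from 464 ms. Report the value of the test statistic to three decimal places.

H0: μ = 464; H1: μ ≠ 464 (one-sample t-test, two-sided).
t = (x̄ − μ₀)/(s/√n) = (473 − 464)/(67/√27) = 0.698
df = n − 1 = 26
Two-sided p-value ≈ 0.491
Since p ≈ 0.491 > α = 0.05, fail to reject H0; the data do not provide sufficient evidence against H0.

0.698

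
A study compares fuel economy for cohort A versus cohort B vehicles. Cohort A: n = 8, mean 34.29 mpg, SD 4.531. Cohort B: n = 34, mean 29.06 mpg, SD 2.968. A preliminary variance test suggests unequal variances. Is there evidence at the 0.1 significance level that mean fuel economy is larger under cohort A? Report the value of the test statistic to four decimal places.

3.1115

Let group 1 = cohort A, group 2 = cohort B. H0: μ_1 = μ_2; H1: μ_1 > μ_2 (Welch's two-sample t-test, right-tailed).
t = (x̄_1 − x̄_2)/√(s_1²/n_1 + s_2²/n_2) = (34.29 − 29.06)/√(4.531²/8 + 2.968²/34) = 3.1115
Welch–Satterthwaite df ≈ 8.47
p-value = P(T ≥ 3.1115) ≈ 0.007
Since p ≈ 0.007 < α = 0.1, reject H0; the data support H1.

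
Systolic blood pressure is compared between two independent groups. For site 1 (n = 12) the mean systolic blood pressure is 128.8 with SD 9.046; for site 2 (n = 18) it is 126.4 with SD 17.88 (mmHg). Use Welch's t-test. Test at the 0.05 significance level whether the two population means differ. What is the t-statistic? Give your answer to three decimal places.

Let group 1 = site 1, group 2 = site 2. H0: μ_1 = μ_2; H1: μ_1 ≠ μ_2 (Welch's two-sample t-test, two-sided).
t = (x̄_1 − x̄_2)/√(s_1²/n_1 + s_2²/n_2) = (128.8 − 126.4)/√(9.046²/12 + 17.88²/18) = 0.484
Welch–Satterthwaite df ≈ 26.52
Two-sided p-value ≈ 0.6323
Since p ≈ 0.6323 > α = 0.05, fail to reject H0; the evidence is not statistically significant.

0.484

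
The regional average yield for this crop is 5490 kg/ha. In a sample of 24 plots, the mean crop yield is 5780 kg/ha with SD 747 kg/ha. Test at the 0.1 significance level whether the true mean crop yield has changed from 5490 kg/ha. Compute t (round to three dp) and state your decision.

H0: μ = 5490; H1: μ ≠ 5490 (one-sample t-test, two-sided).
t = (x̄ − μ₀)/(s/√n) = (5780 − 5490)/(747/√24) = 1.902
df = n − 1 = 23
Two-sided p-value ≈ 0.0698
Since p ≈ 0.0698 < α = 0.1, reject H0; the evidence is statistically significant.

t = 1.902; reject H0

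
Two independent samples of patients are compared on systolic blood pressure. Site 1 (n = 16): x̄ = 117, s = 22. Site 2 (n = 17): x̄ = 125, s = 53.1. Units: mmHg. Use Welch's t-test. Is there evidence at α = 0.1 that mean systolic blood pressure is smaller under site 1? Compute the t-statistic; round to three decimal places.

-0.571

Let group 1 = site 1, group 2 = site 2. H0: μ_1 = μ_2; H1: μ_1 < μ_2 (Welch's two-sample t-test, left-tailed).
t = (x̄_1 − x̄_2)/√(s_1²/n_1 + s_2²/n_2) = (117 − 125)/√(22²/16 + 53.1²/17) = -0.571
Welch–Satterthwaite df ≈ 21.60
p-value = P(T ≤ -0.571) ≈ 0.287
Since p ≈ 0.287 > α = 0.1, fail to reject H0; the data do not provide sufficient evidence against H0.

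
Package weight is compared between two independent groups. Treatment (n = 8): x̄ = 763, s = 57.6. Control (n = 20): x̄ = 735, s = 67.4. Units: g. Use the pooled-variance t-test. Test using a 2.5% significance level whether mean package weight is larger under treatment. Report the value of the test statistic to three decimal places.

1.031

Let group 1 = treatment, group 2 = control. H0: μ_1 = μ_2; H1: μ_1 > μ_2 (two-sample pooled-variance t-test, right-tailed).
s_p² = [(8−1)·57.6² + (20−1)·67.4²]/(8+20−2) = 4212.95
t = (763 − 735)/√[4212.95·(1/8 + 1/20)] = 1.031
df = n₁ + n₂ − 2 = 26
p-value = P(T ≥ 1.031) ≈ 0.156
Since p ≈ 0.156 > α = 0.025, fail to reject H0; the data do not provide sufficient evidence against H0.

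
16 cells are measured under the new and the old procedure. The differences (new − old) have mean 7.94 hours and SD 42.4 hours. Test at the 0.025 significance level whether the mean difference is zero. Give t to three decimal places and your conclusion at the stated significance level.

H0: μ_d = 0; H1: μ_d ≠ 0 (paired t-test on the differences, two-sided).
t = d̄/(s_d/√n) = 7.94/(42.4/√16) = 0.749
df = n − 1 = 15
Two-sided p-value ≈ 0.465
Since p ≈ 0.465 > α = 0.025, fail to reject H0; the data do not provide sufficient evidence against H0.

t = 0.749; fail to reject H0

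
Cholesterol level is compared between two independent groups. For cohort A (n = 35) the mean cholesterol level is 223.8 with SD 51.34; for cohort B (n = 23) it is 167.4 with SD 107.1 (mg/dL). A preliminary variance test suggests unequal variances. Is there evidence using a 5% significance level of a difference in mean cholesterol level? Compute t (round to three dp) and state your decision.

t = 2.354; reject H0

Let group 1 = cohort A, group 2 = cohort B. H0: μ_1 = μ_2; H1: μ_1 ≠ μ_2 (Welch's two-sample t-test, two-sided).
t = (x̄_1 − x̄_2)/√(s_1²/n_1 + s_2²/n_2) = (223.8 − 167.4)/√(51.34²/35 + 107.1²/23) = 2.354
Welch–Satterthwaite df ≈ 28.72
Two-sided p-value ≈ 0.026
Since p ≈ 0.026 < α = 0.05, reject H0; the data support H1.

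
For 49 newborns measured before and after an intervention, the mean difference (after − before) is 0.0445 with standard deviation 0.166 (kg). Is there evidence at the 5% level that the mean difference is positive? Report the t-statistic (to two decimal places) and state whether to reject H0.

H0: μ_d = 0; H1: μ_d > 0 (paired t-test on the differences, right-tailed).
t = d̄/(s_d/√n) = 0.0445/(0.166/√49) = 1.88
df = n − 1 = 48
p-value = P(T ≥ 1.88) ≈ 0.033
Since p ≈ 0.033 < α = 0.05, reject H0; the data support H1.

t = 1.88; reject H0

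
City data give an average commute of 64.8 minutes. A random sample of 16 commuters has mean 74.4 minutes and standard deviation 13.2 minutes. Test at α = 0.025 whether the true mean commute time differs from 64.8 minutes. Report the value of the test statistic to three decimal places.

2.909

H0: μ = 64.8; H1: μ ≠ 64.8 (one-sample t-test, two-sided).
t = (x̄ − μ₀)/(s/√n) = (74.4 − 64.8)/(13.2/√16) = 2.909
df = n − 1 = 15
Two-sided p-value ≈ 0.011
Since p ≈ 0.011 < α = 0.025, reject H0; the data support H1.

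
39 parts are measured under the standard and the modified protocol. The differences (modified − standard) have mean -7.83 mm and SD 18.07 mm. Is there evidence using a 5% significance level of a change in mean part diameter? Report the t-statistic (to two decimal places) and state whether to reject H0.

t = -2.71; reject H0

H0: μ_d = 0; H1: μ_d ≠ 0 (paired t-test on the differences, two-sided).
t = d̄/(s_d/√n) = -7.83/(18.07/√39) = -2.71
df = n − 1 = 38
Two-sided p-value ≈ 0.010
Since p ≈ 0.010 < α = 0.05, reject H0; the data support H1.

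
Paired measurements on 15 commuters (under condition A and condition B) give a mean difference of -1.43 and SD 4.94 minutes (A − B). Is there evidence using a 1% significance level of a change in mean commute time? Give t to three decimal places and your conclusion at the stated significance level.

H0: μ_d = 0; H1: μ_d ≠ 0 (paired t-test on the differences, two-sided).
t = d̄/(s_d/√n) = -1.43/(4.94/√15) = -1.121
df = n − 1 = 14
Two-sided p-value ≈ 0.281
Since p ≈ 0.281 > α = 0.01, fail to reject H0; the evidence is not statistically significant.

t = -1.121; fail to reject H0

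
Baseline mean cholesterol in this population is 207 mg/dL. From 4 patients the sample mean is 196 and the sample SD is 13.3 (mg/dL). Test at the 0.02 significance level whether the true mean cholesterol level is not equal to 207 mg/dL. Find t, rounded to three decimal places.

-1.654

H0: μ = 207; H1: μ ≠ 207 (one-sample t-test, two-sided).
t = (x̄ − μ₀)/(s/√n) = (196 − 207)/(13.3/√4) = -1.654
df = n − 1 = 3
Two-sided p-value ≈ 0.1967
Since p ≈ 0.1967 > α = 0.02, fail to reject H0; the data do not provide sufficient evidence against H0.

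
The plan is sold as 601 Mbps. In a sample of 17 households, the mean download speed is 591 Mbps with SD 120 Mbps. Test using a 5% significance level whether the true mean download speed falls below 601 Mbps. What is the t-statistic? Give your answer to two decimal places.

H0: μ = 601; H1: μ < 601 (one-sample t-test, left-tailed).
t = (x̄ − μ₀)/(s/√n) = (591 − 601)/(120/√17) = -0.34
df = n − 1 = 16
p-value = P(T ≤ -0.34) ≈ 0.368
Since p ≈ 0.368 > α = 0.05, fail to reject H0; the data do not provide sufficient evidence against H0.

-0.34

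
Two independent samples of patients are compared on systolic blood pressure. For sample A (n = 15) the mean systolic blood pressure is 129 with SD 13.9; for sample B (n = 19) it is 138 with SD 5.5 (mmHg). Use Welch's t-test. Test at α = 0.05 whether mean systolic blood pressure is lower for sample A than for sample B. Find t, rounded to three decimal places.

Let group 1 = sample A, group 2 = sample B. H0: μ_1 = μ_2; H1: μ_1 < μ_2 (Welch's two-sample t-test, left-tailed).
t = (x̄_1 − x̄_2)/√(s_1²/n_1 + s_2²/n_2) = (129 − 138)/√(13.9²/15 + 5.5²/19) = -2.366
Welch–Satterthwaite df ≈ 17.47
p-value = P(T ≤ -2.366) ≈ 0.015
Since p ≈ 0.015 < α = 0.05, reject H0; the evidence is statistically significant.

-2.366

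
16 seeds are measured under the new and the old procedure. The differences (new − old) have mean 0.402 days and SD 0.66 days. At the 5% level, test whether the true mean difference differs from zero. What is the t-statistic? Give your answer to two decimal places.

H0: μ_d = 0; H1: μ_d ≠ 0 (paired t-test on the differences, two-sided).
t = d̄/(s_d/√n) = 0.402/(0.66/√16) = 2.44
df = n − 1 = 15
Two-sided p-value ≈ 0.0278
Since p ≈ 0.0278 < α = 0.05, reject H0; the evidence is statistically significant.

2.44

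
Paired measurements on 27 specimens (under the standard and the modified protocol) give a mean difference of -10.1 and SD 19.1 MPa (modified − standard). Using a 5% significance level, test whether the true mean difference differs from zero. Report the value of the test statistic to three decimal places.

-2.748

H0: μ_d = 0; H1: μ_d ≠ 0 (paired t-test on the differences, two-sided).
t = d̄/(s_d/√n) = -10.1/(19.1/√27) = -2.748
df = n − 1 = 26
Two-sided p-value ≈ 0.0108
Since p ≈ 0.0108 < α = 0.05, reject H0; the data support H1.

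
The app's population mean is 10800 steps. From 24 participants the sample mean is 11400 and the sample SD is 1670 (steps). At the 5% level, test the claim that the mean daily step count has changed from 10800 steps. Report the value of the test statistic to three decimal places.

1.760

H0: μ = 10800; H1: μ ≠ 10800 (one-sample t-test, two-sided).
t = (x̄ − μ₀)/(s/√n) = (11400 − 10800)/(1670/√24) = 1.760
df = n − 1 = 23
Two-sided p-value ≈ 0.0917
Since p ≈ 0.0917 > α = 0.05, fail to reject H0; the data do not provide sufficient evidence against H0.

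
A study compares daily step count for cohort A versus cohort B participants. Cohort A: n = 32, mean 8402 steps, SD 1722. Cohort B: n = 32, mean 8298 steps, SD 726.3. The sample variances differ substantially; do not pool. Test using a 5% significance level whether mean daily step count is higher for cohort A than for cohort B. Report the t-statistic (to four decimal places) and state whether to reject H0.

Let group 1 = cohort A, group 2 = cohort B. H0: μ_1 = μ_2; H1: μ_1 > μ_2 (Welch's two-sample t-test, right-tailed).
t = (x̄_1 − x̄_2)/√(s_1²/n_1 + s_2²/n_2) = (8402 − 8298)/√(1722²/32 + 726.3²/32) = 0.3148
Welch–Satterthwaite df ≈ 41.69
p-value = P(T ≥ 0.3148) ≈ 0.3772
Since p ≈ 0.3772 > α = 0.05, fail to reject H0; the data do not provide sufficient evidence against H0.

t = 0.3148; fail to reject H0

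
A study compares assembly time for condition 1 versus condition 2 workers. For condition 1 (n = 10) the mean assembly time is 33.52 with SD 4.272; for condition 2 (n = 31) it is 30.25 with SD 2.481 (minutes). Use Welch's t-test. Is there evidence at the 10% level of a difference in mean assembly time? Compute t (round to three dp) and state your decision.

t = 2.299; reject H0

Let group 1 = condition 1, group 2 = condition 2. H0: μ_1 = μ_2; H1: μ_1 ≠ μ_2 (Welch's two-sample t-test, two-sided).
t = (x̄_1 − x̄_2)/√(s_1²/n_1 + s_2²/n_2) = (33.52 − 30.25)/√(4.272²/10 + 2.481²/31) = 2.299
Welch–Satterthwaite df ≈ 11.03
Two-sided p-value ≈ 0.0421
Since p ≈ 0.0421 < α = 0.1, reject H0; the data support H1.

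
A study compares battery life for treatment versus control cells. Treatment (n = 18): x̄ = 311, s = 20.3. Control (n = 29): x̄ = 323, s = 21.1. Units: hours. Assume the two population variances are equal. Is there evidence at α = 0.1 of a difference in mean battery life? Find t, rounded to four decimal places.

-1.9225

Let group 1 = treatment, group 2 = control. H0: μ_1 = μ_2; H1: μ_1 ≠ μ_2 (two-sample pooled-variance t-test, two-sided).
s_p² = [(18−1)·20.3² + (29−1)·21.1²]/(18+29−2) = 432.698
t = (311 − 323)/√[432.698·(1/18 + 1/29)] = -1.9225
df = n₁ + n₂ − 2 = 45
Two-sided p-value ≈ 0.0609
Since p ≈ 0.0609 < α = 0.1, reject H0; the data support H1.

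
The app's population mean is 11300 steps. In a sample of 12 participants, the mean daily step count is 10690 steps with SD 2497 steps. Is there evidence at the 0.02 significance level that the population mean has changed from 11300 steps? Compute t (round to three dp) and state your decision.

t = -0.846; fail to reject H0

H0: μ = 11300; H1: μ ≠ 11300 (one-sample t-test, two-sided).
t = (x̄ − μ₀)/(s/√n) = (10690 − 11300)/(2497/√12) = -0.846
df = n − 1 = 11
Two-sided p-value ≈ 0.415
Since p ≈ 0.415 > α = 0.02, fail to reject H0; the data do not provide sufficient evidence against H0.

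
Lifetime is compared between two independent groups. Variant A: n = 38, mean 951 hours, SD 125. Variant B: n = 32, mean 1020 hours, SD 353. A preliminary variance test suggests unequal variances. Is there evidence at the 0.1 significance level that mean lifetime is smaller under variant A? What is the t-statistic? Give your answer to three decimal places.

-1.052

Let group 1 = variant A, group 2 = variant B. H0: μ_1 = μ_2; H1: μ_1 < μ_2 (Welch's two-sample t-test, left-tailed).
t = (x̄_1 − x̄_2)/√(s_1²/n_1 + s_2²/n_2) = (951 − 1020)/√(125²/38 + 353²/32) = -1.052
Welch–Satterthwaite df ≈ 37.54
p-value = P(T ≤ -1.052) ≈ 0.150
Since p ≈ 0.150 > α = 0.1, fail to reject H0; the evidence is not statistically significant.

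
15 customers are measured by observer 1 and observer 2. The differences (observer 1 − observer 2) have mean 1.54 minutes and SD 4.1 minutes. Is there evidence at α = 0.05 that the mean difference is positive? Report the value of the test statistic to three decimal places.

H0: μ_d = 0; H1: μ_d > 0 (paired t-test on the differences, right-tailed).
t = d̄/(s_d/√n) = 1.54/(4.1/√15) = 1.455
df = n − 1 = 14
p-value = P(T ≥ 1.455) ≈ 0.084
Since p ≈ 0.084 > α = 0.05, fail to reject H0; the evidence is not statistically significant.

1.455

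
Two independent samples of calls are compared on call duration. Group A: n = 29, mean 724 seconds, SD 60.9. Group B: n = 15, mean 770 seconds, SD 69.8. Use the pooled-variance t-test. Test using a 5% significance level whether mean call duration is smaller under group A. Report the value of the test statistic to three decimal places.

Let group 1 = group A, group 2 = group B. H0: μ_1 = μ_2; H1: μ_1 < μ_2 (two-sample pooled-variance t-test, left-tailed).
s_p² = [(29−1)·60.9² + (15−1)·69.8²]/(29+15−2) = 4096.55
t = (724 − 770)/√[4096.55·(1/29 + 1/15)] = -2.260
df = n₁ + n₂ − 2 = 42
p-value = P(T ≤ -2.260) ≈ 0.015
Since p ≈ 0.015 < α = 0.05, reject H0; the data support H1.

-2.260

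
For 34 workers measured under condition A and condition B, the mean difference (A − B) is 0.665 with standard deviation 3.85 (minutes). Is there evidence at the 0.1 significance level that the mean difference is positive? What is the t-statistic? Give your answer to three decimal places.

H0: μ_d = 0; H1: μ_d > 0 (paired t-test on the differences, right-tailed).
t = d̄/(s_d/√n) = 0.665/(3.85/√34) = 1.007
df = n − 1 = 33
p-value = P(T ≥ 1.007) ≈ 0.161
Since p ≈ 0.161 > α = 0.1, fail to reject H0; the evidence is not statistically significant.

1.007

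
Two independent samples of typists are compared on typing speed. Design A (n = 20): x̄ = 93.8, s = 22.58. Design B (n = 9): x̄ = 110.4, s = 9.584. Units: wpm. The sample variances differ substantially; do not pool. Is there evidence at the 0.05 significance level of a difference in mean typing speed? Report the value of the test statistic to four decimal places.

-2.7783

Let group 1 = design A, group 2 = design B. H0: μ_1 = μ_2; H1: μ_1 ≠ μ_2 (Welch's two-sample t-test, two-sided).
t = (x̄_1 − x̄_2)/√(s_1²/n_1 + s_2²/n_2) = (93.8 − 110.4)/√(22.58²/20 + 9.584²/9) = -2.7783
Welch–Satterthwaite df ≈ 26.99
Two-sided p-value ≈ 0.010
Since p ≈ 0.010 < α = 0.05, reject H0; the evidence is statistically significant.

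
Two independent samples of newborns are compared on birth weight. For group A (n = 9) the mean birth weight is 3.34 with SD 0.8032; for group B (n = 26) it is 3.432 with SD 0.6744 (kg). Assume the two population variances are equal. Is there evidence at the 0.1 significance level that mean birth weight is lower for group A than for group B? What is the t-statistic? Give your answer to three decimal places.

Let group 1 = group A, group 2 = group B. H0: μ_1 = μ_2; H1: μ_1 < μ_2 (two-sample pooled-variance t-test, left-tailed).
s_p² = [(9−1)·0.8032² + (26−1)·0.6744²]/(9+26−2) = 0.500952
t = (3.34 − 3.432)/√[0.500952·(1/9 + 1/26)] = -0.336
df = n₁ + n₂ − 2 = 33
p-value = P(T ≤ -0.336) ≈ 0.3695
Since p ≈ 0.3695 > α = 0.1, fail to reject H0; the evidence is not statistically significant.

-0.336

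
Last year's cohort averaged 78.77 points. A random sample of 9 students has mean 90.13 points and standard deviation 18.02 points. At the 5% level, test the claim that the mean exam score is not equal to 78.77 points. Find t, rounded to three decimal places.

1.891

H0: μ = 78.77; H1: μ ≠ 78.77 (one-sample t-test, two-sided).
t = (x̄ − μ₀)/(s/√n) = (90.13 − 78.77)/(18.02/√9) = 1.891
df = n − 1 = 8
Two-sided p-value ≈ 0.0952
Since p ≈ 0.0952 > α = 0.05, fail to reject H0; the evidence is not statistically significant.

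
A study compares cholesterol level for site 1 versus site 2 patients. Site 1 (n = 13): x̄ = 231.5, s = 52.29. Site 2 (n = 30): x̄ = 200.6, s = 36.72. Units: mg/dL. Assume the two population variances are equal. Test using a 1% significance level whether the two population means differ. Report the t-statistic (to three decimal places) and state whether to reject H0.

t = 2.222; fail to reject H0

Let group 1 = site 1, group 2 = site 2. H0: μ_1 = μ_2; H1: μ_1 ≠ μ_2 (two-sample pooled-variance t-test, two-sided).
s_p² = [(13−1)·52.29² + (30−1)·36.72²]/(13+30−2) = 1753.98
t = (231.5 − 200.6)/√[1753.98·(1/13 + 1/30)] = 2.222
df = n₁ + n₂ − 2 = 41
Two-sided p-value ≈ 0.032
Since p ≈ 0.032 > α = 0.01, fail to reject H0; the evidence is not statistically significant.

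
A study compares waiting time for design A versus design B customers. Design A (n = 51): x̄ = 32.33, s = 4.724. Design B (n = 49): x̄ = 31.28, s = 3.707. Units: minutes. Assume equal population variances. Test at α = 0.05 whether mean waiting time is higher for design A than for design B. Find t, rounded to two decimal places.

Let group 1 = design A, group 2 = design B. H0: μ_1 = μ_2; H1: μ_1 > μ_2 (two-sample pooled-variance t-test, right-tailed).
s_p² = [(51−1)·4.724² + (49−1)·3.707²]/(51+49−2) = 18.1165
t = (32.33 − 31.28)/√[18.1165·(1/51 + 1/49)] = 1.23
df = n₁ + n₂ − 2 = 98
p-value = P(T ≥ 1.23) ≈ 0.110
Since p ≈ 0.110 > α = 0.05, fail to reject H0; the data do not provide sufficient evidence against H0.

1.23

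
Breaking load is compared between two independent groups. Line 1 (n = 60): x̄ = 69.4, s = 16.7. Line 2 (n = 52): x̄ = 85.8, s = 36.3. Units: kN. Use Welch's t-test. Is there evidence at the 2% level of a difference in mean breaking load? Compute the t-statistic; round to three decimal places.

-2.995

Let group 1 = line 1, group 2 = line 2. H0: μ_1 = μ_2; H1: μ_1 ≠ μ_2 (Welch's two-sample t-test, two-sided).
t = (x̄_1 − x̄_2)/√(s_1²/n_1 + s_2²/n_2) = (69.4 − 85.8)/√(16.7²/60 + 36.3²/52) = -2.995
Welch–Satterthwaite df ≈ 69.41
Two-sided p-value ≈ 0.0038
Since p ≈ 0.0038 < α = 0.02, reject H0; the evidence is statistically significant.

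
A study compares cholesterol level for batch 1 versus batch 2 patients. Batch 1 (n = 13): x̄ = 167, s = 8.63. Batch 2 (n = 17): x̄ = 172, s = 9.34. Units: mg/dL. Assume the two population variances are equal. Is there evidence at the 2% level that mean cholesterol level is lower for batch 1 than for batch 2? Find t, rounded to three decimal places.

Let group 1 = batch 1, group 2 = batch 2. H0: μ_1 = μ_2; H1: μ_1 < μ_2 (two-sample pooled-variance t-test, left-tailed).
s_p² = [(13−1)·8.63² + (17−1)·9.34²]/(13+17−2) = 81.7676
t = (167 − 172)/√[81.7676·(1/13 + 1/17)] = -1.501
df = n₁ + n₂ − 2 = 28
p-value = P(T ≤ -1.501) ≈ 0.0723
Since p ≈ 0.0723 > α = 0.02, fail to reject H0; the data do not provide sufficient evidence against H0.

-1.501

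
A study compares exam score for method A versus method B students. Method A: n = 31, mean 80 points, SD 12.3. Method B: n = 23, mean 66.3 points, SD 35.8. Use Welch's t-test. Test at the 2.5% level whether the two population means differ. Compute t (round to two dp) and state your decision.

Let group 1 = method A, group 2 = method B. H0: μ_1 = μ_2; H1: μ_1 ≠ μ_2 (Welch's two-sample t-test, two-sided).
t = (x̄_1 − x̄_2)/√(s_1²/n_1 + s_2²/n_2) = (80 − 66.3)/√(12.3²/31 + 35.8²/23) = 1.76
Welch–Satterthwaite df ≈ 25.88
Two-sided p-value ≈ 0.090
Since p ≈ 0.090 > α = 0.025, fail to reject H0; the evidence is not statistically significant.

t = 1.76; fail to reject H0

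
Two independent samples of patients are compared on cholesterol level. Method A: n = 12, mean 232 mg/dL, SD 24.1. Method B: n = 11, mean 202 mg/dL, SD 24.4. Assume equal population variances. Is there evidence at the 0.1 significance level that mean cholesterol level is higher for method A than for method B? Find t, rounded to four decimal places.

Let group 1 = method A, group 2 = method B. H0: μ_1 = μ_2; H1: μ_1 > μ_2 (two-sample pooled-variance t-test, right-tailed).
s_p² = [(12−1)·24.1² + (11−1)·24.4²]/(12+11−2) = 587.739
t = (232 − 202)/√[587.739·(1/12 + 1/11)] = 2.9645
df = n₁ + n₂ − 2 = 21
p-value = P(T ≥ 2.9645) ≈ 0.0037
Since p ≈ 0.0037 < α = 0.1, reject H0; the evidence is statistically significant.

2.9645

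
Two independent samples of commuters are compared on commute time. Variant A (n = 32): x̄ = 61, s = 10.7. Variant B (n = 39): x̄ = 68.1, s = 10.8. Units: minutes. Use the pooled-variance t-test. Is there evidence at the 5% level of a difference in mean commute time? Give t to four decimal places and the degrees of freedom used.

t = -2.7677, df = 69

Let group 1 = variant A, group 2 = variant B. H0: μ_1 = μ_2; H1: μ_1 ≠ μ_2 (two-sample pooled-variance t-test, two-sided).
s_p² = [(32−1)·10.7² + (39−1)·10.8²]/(32+39−2) = 115.674
t = (61 − 68.1)/√[115.674·(1/32 + 1/39)] = -2.7677
df = n₁ + n₂ − 2 = 69
Two-sided p-value ≈ 0.0072
Since p ≈ 0.0072 < α = 0.05, reject H0; the data support H1.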